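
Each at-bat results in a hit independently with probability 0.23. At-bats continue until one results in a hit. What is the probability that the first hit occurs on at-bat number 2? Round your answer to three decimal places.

Geometric (trials to first success), p = 0.23.
P(Y = 2) = (1−p)^1 · p = 0.77 · 0.23 = 0.17710

0.177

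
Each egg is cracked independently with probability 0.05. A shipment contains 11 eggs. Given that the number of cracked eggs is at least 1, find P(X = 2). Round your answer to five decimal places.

X ~ Binomial(11, 0.05). Want P(X=2 | X≥1) = P(X=2) / P(X≥1).
P(X=2) = C(11,2)·0.05^2·0.95^9 = 0.0866593
P(X≥1) = 1 − 0.5688001 = 0.4311999
Ratio = 0.0866593 / 0.4311999 = 0.2009724

0.20097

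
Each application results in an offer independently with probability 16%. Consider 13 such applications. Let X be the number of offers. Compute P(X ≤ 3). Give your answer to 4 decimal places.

X ~ Binomial(13, 0.16); P(X ≤ 3) = Σ C(13,k) p^k (1−p)^(13−k) over k:
  k=0: C(13,0)·0.16^0·0.84^13 = 0.103665
  k=1: C(13,1)·0.16^1·0.84^12 = 0.256693
  k=2: C(13,2)·0.16^2·0.84^11 = 0.293364
  k=3: C(13,3)·0.16^3·0.84^10 = 0.204889
Total = 0.858611

0.8586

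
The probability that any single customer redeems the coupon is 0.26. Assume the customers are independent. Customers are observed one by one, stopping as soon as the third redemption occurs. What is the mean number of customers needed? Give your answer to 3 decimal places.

11.538

Y = total customers until the third success; negative binomial with r=3, p=0.26.
E[Y] = r / p = 3 / 0.26 = 11.53846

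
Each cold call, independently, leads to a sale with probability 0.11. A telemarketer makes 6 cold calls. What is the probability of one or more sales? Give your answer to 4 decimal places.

P(at least one) = 1 − P(none) = 1 − (1 − 0.11)^6
= 1 − 0.496981 = 0.503019

0.5030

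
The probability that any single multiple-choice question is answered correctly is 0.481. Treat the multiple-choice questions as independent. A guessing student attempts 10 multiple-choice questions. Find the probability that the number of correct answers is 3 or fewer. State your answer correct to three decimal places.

0.205

X ~ Binomial(10, 0.481); P(X ≤ 3) = Σ C(10,k) p^k (1−p)^(10−k) over k:
  k=0: C(10,0)·0.481^0·0.519^10 = 0.00142
  k=1: C(10,1)·0.481^1·0.519^9 = 0.01314
  k=2: C(10,2)·0.481^2·0.519^8 = 0.05481
  k=3: C(10,3)·0.481^3·0.519^7 = 0.13545
Total = 0.20482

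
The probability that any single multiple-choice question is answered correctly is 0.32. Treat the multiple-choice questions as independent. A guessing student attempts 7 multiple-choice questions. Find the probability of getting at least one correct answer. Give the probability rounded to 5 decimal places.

0.93277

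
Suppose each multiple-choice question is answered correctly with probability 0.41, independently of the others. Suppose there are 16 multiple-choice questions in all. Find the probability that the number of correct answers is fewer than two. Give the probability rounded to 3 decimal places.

0.003

X ~ Binomial(16, 0.41); P(X ≤ 1) = Σ C(16,k) p^k (1−p)^(16−k) over k:
  k=0: C(16,0)·0.41^0·0.59^16 = 0.00022
  k=1: C(16,1)·0.41^1·0.59^15 = 0.00240
Total = 0.00261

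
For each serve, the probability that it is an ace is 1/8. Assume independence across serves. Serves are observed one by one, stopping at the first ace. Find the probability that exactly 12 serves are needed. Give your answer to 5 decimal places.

0.02877

Geometric (trials to first success), p = 0.125.
P(Y = 12) = (1−p)^11 · p = 0.23019 · 0.125 = 0.0287739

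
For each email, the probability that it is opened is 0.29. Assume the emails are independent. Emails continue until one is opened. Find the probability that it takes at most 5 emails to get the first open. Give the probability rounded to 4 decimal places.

Y = number of emails to the first success; geometric, p = 0.29.
P(Y ≤ 5) = 1 − (1−p)^5 = 1 − 0.180423 = 0.819577

0.8196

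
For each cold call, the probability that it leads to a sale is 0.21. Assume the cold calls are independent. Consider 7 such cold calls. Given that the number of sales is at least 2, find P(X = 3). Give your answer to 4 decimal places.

0.2802

X ~ Binomial(7, 0.21). Want P(X=3 | X≥2) = P(X=3) / P(X≥2).
P(X=3) = C(7,3)·0.21^3·0.79^4 = 0.126251
P(X≥2) = 1 − 0.192039 − 0.357339 = 0.450622
Ratio = 0.126251 / 0.450622 = 0.280170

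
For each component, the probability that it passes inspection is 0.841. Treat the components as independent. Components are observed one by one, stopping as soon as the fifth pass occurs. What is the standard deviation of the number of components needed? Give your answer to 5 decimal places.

1.06020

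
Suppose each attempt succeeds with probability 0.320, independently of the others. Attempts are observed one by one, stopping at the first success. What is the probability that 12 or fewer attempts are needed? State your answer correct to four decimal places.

0.9902

Y = number of attempts to the first success; geometric, p = 0.32.
P(Y ≤ 12) = 1 − (1−p)^12 = 1 − 0.009775 = 0.990225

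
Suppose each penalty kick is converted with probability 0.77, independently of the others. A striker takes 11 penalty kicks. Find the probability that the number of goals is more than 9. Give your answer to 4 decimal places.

X ~ Binomial(11, 0.77); P(X ≥ 10) = Σ C(11,k) p^k (1−p)^(11−k) over k:
  k=10: C(11,10)·0.77^10·0.23^1 = 0.185365
  k=11: C(11,11)·0.77^11·0.23^0 = 0.056415
Total = 0.241780

0.2418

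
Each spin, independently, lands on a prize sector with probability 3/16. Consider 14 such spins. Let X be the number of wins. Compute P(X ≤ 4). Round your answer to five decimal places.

X ~ Binomial(14, 0.1875); P(X ≤ 4) = Σ C(14,k) p^k (1−p)^(14−k) over k:
  k=0: C(14,0)·0.1875^0·0.8125^14 = 0.0546421
  k=1: C(14,1)·0.1875^1·0.8125^13 = 0.1765359
  k=2: C(14,2)·0.1875^2·0.8125^12 = 0.2648039
  k=3: C(14,3)·0.1875^3·0.8125^11 = 0.2444344
  k=4: C(14,4)·0.1875^4·0.8125^10 = 0.1551218
Total = 0.8955381

0.89554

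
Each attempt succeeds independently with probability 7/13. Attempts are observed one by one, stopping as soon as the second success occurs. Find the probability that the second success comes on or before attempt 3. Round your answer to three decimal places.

0.558

Finishing within 3 attempts ⇔ at least 2 successes in the first 3. With X ~ Binomial(3, 0.538462), P(Y ≤ 3) = 1 − P(X ≤ 1).
  k=0: C(3,0)·0.538462^0·0.461538^3 = 0.09832
  k=1: C(3,1)·0.538462^1·0.461538^2 = 0.34411
1 − 0.44242 = 0.55758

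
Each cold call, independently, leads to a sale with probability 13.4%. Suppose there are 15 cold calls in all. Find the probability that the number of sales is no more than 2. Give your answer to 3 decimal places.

X ~ Binomial(15, 0.134); P(X ≤ 2) = Σ C(15,k) p^k (1−p)^(15−k) over k:
  k=0: C(15,0)·0.134^0·0.866^15 = 0.11555
  k=1: C(15,1)·0.134^1·0.866^14 = 0.26819
  k=2: C(15,2)·0.134^2·0.866^13 = 0.29049
Total = 0.67423

0.674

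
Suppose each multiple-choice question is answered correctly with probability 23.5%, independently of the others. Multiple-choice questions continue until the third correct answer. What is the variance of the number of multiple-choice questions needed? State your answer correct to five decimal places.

Y = total multiple-choice questions until the third success; negative binomial with r=3, p=0.235.
Var(Y) = r(1−p)/p² = 3·0.765 / 0.235² = 41.5572657

41.55727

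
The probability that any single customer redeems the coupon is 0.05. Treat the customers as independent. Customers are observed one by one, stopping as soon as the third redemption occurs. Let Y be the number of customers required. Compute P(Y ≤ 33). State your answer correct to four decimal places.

Finishing within 33 customers ⇔ at least 3 successes in the first 33. With X ~ Binomial(33, 0.05), P(Y ≤ 33) = 1 − P(X ≤ 2).
  k=0: C(33,0)·0.05^0·0.95^33 = 0.184026
  k=1: C(33,1)·0.05^1·0.95^32 = 0.319624
  k=2: C(33,2)·0.05^2·0.95^31 = 0.269157
1 − 0.772807 = 0.227193

0.2272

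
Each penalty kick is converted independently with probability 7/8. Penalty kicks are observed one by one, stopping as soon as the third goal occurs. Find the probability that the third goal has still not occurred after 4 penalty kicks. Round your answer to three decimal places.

Needing more than 4 penalty kicks ⇔ fewer than 3 successes in the first 4. With X ~ Binomial(4, 0.875), P(Y > 4) = P(X ≤ 2).
  k=0: C(4,0)·0.875^0·0.125^4 = 0.00024
  k=1: C(4,1)·0.875^1·0.125^3 = 0.00684
  k=2: C(4,2)·0.875^2·0.125^2 = 0.07178
P(X ≤ 2) = 0.07886

0.079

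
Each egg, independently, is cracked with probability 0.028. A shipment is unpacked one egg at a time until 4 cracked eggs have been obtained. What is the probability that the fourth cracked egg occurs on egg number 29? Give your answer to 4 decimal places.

0.0010

Y = trial on which the fourth success occurs; negative binomial, r=4, p=0.028.
P(Y=29) = C(28,3) · p^4 · (1−p)^25
= 3276 · 6.1466e-07 · 0.49165 = 0.000990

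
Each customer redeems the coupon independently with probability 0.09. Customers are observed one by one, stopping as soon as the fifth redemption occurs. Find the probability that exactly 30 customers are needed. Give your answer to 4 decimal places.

0.0133

Y = trial on which the fifth success occurs; negative binomial, r=5, p=0.09.
P(Y=30) = C(29,4) · p^5 · (1−p)^25
= 23751 · 5.9049e-06 · 0.094631 = 0.013272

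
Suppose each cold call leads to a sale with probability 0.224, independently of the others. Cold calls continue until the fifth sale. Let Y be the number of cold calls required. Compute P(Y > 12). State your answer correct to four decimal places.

0.8912

Needing more than 12 cold calls ⇔ fewer than 5 successes in the first 12. With X ~ Binomial(12, 0.224), P(Y > 12) = P(X ≤ 4).
  k=0: C(12,0)·0.224^0·0.776^12 = 0.047680
  k=1: C(12,1)·0.224^1·0.776^11 = 0.165161
  k=2: C(12,2)·0.224^2·0.776^10 = 0.262215
  k=3: C(12,3)·0.224^3·0.776^9 = 0.252303
  k=4: C(12,4)·0.224^4·0.776^8 = 0.163867
P(X ≤ 4) = 0.891226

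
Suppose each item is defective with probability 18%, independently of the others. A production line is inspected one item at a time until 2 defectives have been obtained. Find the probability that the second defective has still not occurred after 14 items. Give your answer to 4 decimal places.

Needing more than 14 items ⇔ fewer than 2 successes in the first 14. With X ~ Binomial(14, 0.18), P(Y > 14) = P(X ≤ 1).
  k=0: C(14,0)·0.18^0·0.82^14 = 0.062143
  k=1: C(14,1)·0.18^1·0.82^13 = 0.190977
P(X ≤ 1) = 0.253120

0.2531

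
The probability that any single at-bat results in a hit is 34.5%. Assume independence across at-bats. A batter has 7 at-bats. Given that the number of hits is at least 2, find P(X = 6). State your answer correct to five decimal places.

0.01021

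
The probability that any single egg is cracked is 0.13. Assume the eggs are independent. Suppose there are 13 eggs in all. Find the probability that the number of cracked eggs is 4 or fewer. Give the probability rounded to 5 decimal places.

0.98067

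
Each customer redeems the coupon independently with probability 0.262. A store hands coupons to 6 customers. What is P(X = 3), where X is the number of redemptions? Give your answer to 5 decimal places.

X ~ Binomial(n=6, p=0.262).
P(X=3) = C(6,3) · p^3 · (1−p)^3
= 20 · 0.017985 · 0.40195 = 0.1445782

0.14458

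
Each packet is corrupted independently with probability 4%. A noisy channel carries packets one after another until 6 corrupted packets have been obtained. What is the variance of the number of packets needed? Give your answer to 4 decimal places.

3600.0000

Y = total packets until the sixth success; negative binomial with r=6, p=0.04.
Var(Y) = r(1−p)/p² = 6·0.96 / 0.04² = 3600.000000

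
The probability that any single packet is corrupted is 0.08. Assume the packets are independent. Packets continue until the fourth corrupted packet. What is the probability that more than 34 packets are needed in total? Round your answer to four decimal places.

Needing more than 34 packets ⇔ fewer than 4 successes in the first 34. With X ~ Binomial(34, 0.08), P(Y > 34) = P(X ≤ 3).
  k=0: C(34,0)·0.08^0·0.92^34 = 0.058720
  k=1: C(34,1)·0.08^1·0.92^33 = 0.173607
  k=2: C(34,2)·0.08^2·0.92^32 = 0.249088
  k=3: C(34,3)·0.08^3·0.92^31 = 0.231038
P(X ≤ 3) = 0.712454

0.7125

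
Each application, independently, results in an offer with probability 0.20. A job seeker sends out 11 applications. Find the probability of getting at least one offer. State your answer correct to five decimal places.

P(at least one) = 1 − P(none) = 1 − (1 − 0.20)^11
= 1 − 0.0858993 = 0.9141007

0.91410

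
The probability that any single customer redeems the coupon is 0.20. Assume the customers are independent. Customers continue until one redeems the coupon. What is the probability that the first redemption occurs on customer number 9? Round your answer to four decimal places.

Geometric (trials to first success), p = 0.20.
P(Y = 9) = (1−p)^8 · p = 0.16777 · 0.20 = 0.033554

0.0336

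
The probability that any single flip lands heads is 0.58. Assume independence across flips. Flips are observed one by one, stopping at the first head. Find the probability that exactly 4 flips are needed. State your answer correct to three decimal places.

Geometric (trials to first success), p = 0.58.
P(Y = 4) = (1−p)^3 · p = 0.074088 · 0.58 = 0.04297

0.043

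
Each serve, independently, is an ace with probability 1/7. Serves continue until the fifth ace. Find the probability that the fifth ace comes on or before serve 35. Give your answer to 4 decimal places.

Finishing within 35 serves ⇔ at least 5 successes in the first 35. With X ~ Binomial(35, 0.142857), P(Y ≤ 35) = 1 − P(X ≤ 4).
  k=0: C(35,0)·0.142857^0·0.857143^35 = 0.004538
  k=1: C(35,1)·0.142857^1·0.857143^34 = 0.026472
  k=2: C(35,2)·0.142857^2·0.857143^33 = 0.075003
  k=3: C(35,3)·0.142857^3·0.857143^32 = 0.137505
  k=4: C(35,4)·0.142857^4·0.857143^31 = 0.183340
1 − 0.426857 = 0.573143

0.5731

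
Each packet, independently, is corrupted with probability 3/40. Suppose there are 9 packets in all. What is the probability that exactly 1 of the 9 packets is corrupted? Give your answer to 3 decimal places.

0.362

X ~ Binomial(n=9, p=0.075).
P(X=1) = C(9,1) · p^1 · (1−p)^8
= 9 · 0.075 · 0.53596 = 0.36177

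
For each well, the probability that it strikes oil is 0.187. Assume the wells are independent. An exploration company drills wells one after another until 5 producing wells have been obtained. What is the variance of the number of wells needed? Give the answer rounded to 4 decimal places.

Y = total wells until the fifth success; negative binomial with r=5, p=0.187.
Var(Y) = r(1−p)/p² = 5·0.813 / 0.187² = 116.245818

116.2458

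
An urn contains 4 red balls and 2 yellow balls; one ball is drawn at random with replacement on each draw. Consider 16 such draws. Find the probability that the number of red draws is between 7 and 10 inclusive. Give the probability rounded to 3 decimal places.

0.437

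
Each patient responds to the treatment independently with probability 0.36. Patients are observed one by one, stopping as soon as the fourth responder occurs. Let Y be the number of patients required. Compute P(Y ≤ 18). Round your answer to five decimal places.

Finishing within 18 patients ⇔ at least 4 successes in the first 18. With X ~ Binomial(18, 0.36), P(Y ≤ 18) = 1 − P(X ≤ 3).
  k=0: C(18,0)·0.36^0·0.64^18 = 0.0003245
  k=1: C(18,1)·0.36^1·0.64^17 = 0.0032858
  k=2: C(18,2)·0.36^2·0.64^16 = 0.0157100
  k=3: C(18,3)·0.36^3·0.64^15 = 0.0471300
1 − 0.0664502 = 0.9335498

0.93355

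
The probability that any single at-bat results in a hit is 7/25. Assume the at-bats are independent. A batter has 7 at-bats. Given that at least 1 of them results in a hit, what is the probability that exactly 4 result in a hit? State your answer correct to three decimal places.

0.089

X ~ Binomial(7, 0.28). Want P(X=4 | X≥1) = P(X=4) / P(X≥1).
P(X=4) = C(7,4)·0.28^4·0.72^3 = 0.08030
P(X≥1) = 1 − 0.10031 = 0.89969
Ratio = 0.08030 / 0.89969 = 0.08925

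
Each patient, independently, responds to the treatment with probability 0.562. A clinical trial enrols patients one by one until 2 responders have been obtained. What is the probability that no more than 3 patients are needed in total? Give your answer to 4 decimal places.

0.5925

Finishing within 3 patients ⇔ at least 2 successes in the first 3. With X ~ Binomial(3, 0.562), P(Y ≤ 3) = 1 − P(X ≤ 1).
  k=0: C(3,0)·0.562^0·0.438^3 = 0.084028
  k=1: C(3,1)·0.562^1·0.438^2 = 0.323449
1 − 0.407477 = 0.592523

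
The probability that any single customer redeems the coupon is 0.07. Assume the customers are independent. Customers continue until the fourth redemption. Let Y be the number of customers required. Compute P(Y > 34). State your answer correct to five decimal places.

Needing more than 34 customers ⇔ fewer than 4 successes in the first 34. With X ~ Binomial(34, 0.07), P(Y > 34) = P(X ≤ 3).
  k=0: C(34,0)·0.07^0·0.93^34 = 0.0848048
  k=1: C(34,1)·0.07^1·0.93^33 = 0.2170272
  k=2: C(34,2)·0.07^2·0.93^32 = 0.2695338
  k=3: C(34,3)·0.07^3·0.93^31 = 0.2163999
P(X ≤ 3) = 0.7877658

0.78777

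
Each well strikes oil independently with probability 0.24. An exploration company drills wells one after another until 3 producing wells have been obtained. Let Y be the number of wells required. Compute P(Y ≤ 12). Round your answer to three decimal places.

0.578

Finishing within 12 wells ⇔ at least 3 successes in the first 12. With X ~ Binomial(12, 0.24), P(Y ≤ 12) = 1 − P(X ≤ 2).
  k=0: C(12,0)·0.24^0·0.76^12 = 0.03713
  k=1: C(12,1)·0.24^1·0.76^11 = 0.14072
  k=2: C(12,2)·0.24^2·0.76^10 = 0.24440
1 − 0.42225 = 0.57775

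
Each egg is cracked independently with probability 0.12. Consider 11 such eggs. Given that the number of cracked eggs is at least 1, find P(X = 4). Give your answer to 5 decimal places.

X ~ Binomial(11, 0.12). Want P(X=4 | X≥1) = P(X=4) / P(X≥1).
P(X=4) = C(11,4)·0.12^4·0.88^7 = 0.0279652
P(X≥1) = 1 − 0.2450809 = 0.7549191
Ratio = 0.0279652 / 0.7549191 = 0.0370439

0.03704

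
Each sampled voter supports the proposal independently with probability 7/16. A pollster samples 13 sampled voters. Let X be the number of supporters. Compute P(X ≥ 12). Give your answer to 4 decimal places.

X ~ Binomial(13, 0.4375); P(X ≥ 12) = Σ C(13,k) p^k (1−p)^(13−k) over k:
  k=12: C(13,12)·0.4375^12·0.5625^1 = 0.000360
  k=13: C(13,13)·0.4375^13·0.5625^0 = 0.000022
Total = 0.000381

0.0004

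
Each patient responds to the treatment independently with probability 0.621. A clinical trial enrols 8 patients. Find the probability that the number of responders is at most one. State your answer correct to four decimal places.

0.0060

X ~ Binomial(8, 0.621); P(X ≤ 1) = Σ C(8,k) p^k (1−p)^(8−k) over k:
  k=0: C(8,0)·0.621^0·0.379^8 = 0.000426
  k=1: C(8,1)·0.621^1·0.379^7 = 0.005580
Total = 0.006006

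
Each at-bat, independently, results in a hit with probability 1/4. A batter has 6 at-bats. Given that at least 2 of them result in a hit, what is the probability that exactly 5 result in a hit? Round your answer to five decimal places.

0.00943

X ~ Binomial(6, 0.25). Want P(X=5 | X≥2) = P(X=5) / P(X≥2).
P(X=5) = C(6,5)·0.25^5·0.75^1 = 0.0043945
P(X≥2) = 1 − 0.1779785 − 0.3559570 = 0.4660645
Ratio = 0.0043945 / 0.4660645 = 0.0094290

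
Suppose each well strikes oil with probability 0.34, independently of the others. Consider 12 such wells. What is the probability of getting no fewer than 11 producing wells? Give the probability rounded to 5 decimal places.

X ~ Binomial(12, 0.34); P(X ≥ 11) = Σ C(12,k) p^k (1−p)^(12−k) over k:
  k=11: C(12,11)·0.34^11·0.66^1 = 0.0000556
  k=12: C(12,12)·0.34^12·0.66^0 = 0.0000024
Total = 0.0000580

0.00006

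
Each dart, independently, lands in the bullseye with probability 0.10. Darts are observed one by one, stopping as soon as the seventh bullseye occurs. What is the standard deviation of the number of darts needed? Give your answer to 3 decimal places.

Y = total darts until the seventh success; negative binomial with r=7, p=0.10.
SD(Y) = √[r(1−p)/p²] = √(630.00000) = 25.09980

25.100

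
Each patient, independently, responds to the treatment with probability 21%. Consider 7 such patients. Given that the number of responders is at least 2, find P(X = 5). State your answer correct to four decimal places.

X ~ Binomial(7, 0.21). Want P(X=5 | X≥2) = P(X=5) / P(X≥2).
P(X=5) = C(7,5)·0.21^5·0.79^2 = 0.005353
P(X≥2) = 1 − 0.192039 − 0.357339 = 0.450622
Ratio = 0.005353 / 0.450622 = 0.011878

0.0119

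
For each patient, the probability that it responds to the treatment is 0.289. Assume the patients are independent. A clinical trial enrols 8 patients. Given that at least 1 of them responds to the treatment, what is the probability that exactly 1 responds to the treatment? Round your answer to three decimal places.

X ~ Binomial(8, 0.289). Want P(X=1 | X≥1) = P(X=1) / P(X≥1).
P(X=1) = C(8,1)·0.289^1·0.711^7 = 0.21236
P(X≥1) = 1 − 0.06531 = 0.93469
Ratio = 0.21236 / 0.93469 = 0.22720

0.227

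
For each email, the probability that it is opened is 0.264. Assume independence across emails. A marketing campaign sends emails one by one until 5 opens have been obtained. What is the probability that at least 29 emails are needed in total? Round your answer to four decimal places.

Needing more than 28 emails ⇔ fewer than 5 successes in the first 28. With X ~ Binomial(28, 0.264), P(Y > 28) = P(X ≤ 4).
  k=0: C(28,0)·0.264^0·0.736^28 = 0.000187
  k=1: C(28,1)·0.264^1·0.736^27 = 0.001881
  k=2: C(28,2)·0.264^2·0.736^26 = 0.009110
  k=3: C(28,3)·0.264^3·0.736^25 = 0.028321
  k=4: C(28,4)·0.264^4·0.736^24 = 0.063490
P(X ≤ 4) = 0.102990

0.1030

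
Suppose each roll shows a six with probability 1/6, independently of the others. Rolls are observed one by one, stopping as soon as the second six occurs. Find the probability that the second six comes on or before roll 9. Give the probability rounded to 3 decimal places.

0.457

Finishing within 9 rolls ⇔ at least 2 successes in the first 9. With X ~ Binomial(9, 0.166667), P(Y ≤ 9) = 1 − P(X ≤ 1).
  k=0: C(9,0)·0.166667^0·0.833333^9 = 0.19381
  k=1: C(9,1)·0.166667^1·0.833333^8 = 0.34885
1 − 0.54266 = 0.45734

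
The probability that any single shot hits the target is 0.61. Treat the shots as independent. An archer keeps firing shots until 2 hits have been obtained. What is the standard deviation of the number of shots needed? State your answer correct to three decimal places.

Y = total shots until the second success; negative binomial with r=2, p=0.61.
SD(Y) = √[r(1−p)/p²] = √(2.09621) = 1.44783

1.448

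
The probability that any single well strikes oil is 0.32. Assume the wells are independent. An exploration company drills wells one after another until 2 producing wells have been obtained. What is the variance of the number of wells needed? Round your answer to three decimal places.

Y = total wells until the second success; negative binomial with r=2, p=0.32.
Var(Y) = r(1−p)/p² = 2·0.68 / 0.32² = 13.28125

13.281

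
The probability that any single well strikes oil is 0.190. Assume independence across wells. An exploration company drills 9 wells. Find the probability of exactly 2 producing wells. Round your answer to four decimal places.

0.2973

X ~ Binomial(n=9, p=0.19).
P(X=2) = C(9,2) · p^2 · (1−p)^7
= 36 · 0.0361 · 0.22877 = 0.297307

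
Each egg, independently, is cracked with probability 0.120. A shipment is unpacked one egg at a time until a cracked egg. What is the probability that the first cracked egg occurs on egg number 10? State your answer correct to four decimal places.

0.0380

Geometric (trials to first success), p = 0.12.
P(Y = 10) = (1−p)^9 · p = 0.31648 · 0.12 = 0.037977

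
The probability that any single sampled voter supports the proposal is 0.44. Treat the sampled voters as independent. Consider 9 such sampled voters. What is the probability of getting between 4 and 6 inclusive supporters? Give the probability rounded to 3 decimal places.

X ~ Binomial(9, 0.44); P(4 ≤ X ≤ 6) = Σ C(9,k) p^k (1−p)^(9−k) over k:
  k=4: C(9,4)·0.44^4·0.56^5 = 0.26009
  k=5: C(9,5)·0.44^5·0.56^4 = 0.20436
  k=6: C(9,6)·0.44^6·0.56^3 = 0.10704
Total = 0.57149

0.571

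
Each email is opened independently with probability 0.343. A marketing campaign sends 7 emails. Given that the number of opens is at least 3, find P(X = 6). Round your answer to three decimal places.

0.017

X ~ Binomial(7, 0.343). Want P(X=6 | X≥3) = P(X=6) / P(X≥3).
P(X=6) = C(7,6)·0.343^6·0.657^1 = 0.00749
P(X≥3) = 1 − 0.05284 − 0.19310 − 0.30244 = 0.45162
Ratio = 0.00749 / 0.45162 = 0.01658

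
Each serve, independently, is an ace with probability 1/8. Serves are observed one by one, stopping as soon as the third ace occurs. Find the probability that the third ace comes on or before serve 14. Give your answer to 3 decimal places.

Finishing within 14 serves ⇔ at least 3 successes in the first 14. With X ~ Binomial(14, 0.125), P(Y ≤ 14) = 1 − P(X ≤ 2).
  k=0: C(14,0)·0.125^0·0.875^14 = 0.15421
  k=1: C(14,1)·0.125^1·0.875^13 = 0.30842
  k=2: C(14,2)·0.125^2·0.875^12 = 0.28639
1 − 0.74902 = 0.25098

0.251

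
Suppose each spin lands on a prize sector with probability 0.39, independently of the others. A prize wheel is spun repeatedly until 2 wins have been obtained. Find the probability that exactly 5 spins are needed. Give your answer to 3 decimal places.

0.138

Y = trial on which the second success occurs; negative binomial, r=2, p=0.39.
P(Y=5) = C(4,1) · p^2 · (1−p)^3
= 4 · 0.1521 · 0.22698 = 0.13810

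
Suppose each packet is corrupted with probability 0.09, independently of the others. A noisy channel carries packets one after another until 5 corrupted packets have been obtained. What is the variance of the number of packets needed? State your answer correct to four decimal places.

561.7284

Y = total packets until the fifth success; negative binomial with r=5, p=0.09.
Var(Y) = r(1−p)/p² = 5·0.91 / 0.09² = 561.728395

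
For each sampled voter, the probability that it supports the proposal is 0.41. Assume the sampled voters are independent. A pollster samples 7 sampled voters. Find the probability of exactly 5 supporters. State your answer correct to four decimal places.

0.0847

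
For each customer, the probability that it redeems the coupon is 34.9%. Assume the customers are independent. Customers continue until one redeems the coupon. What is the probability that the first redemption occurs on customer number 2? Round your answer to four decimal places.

0.2272

Geometric (trials to first success), p = 0.349.
P(Y = 2) = (1−p)^1 · p = 0.651 · 0.349 = 0.227199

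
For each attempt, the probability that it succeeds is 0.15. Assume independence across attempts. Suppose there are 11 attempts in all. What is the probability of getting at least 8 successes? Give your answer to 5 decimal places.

X ~ Binomial(11, 0.15); P(X ≥ 8) = Σ C(11,k) p^k (1−p)^(11−k) over k:
  k=8: C(11,8)·0.15^8·0.85^3 = 0.0000260
  k=9: C(11,9)·0.15^9·0.85^2 = 0.0000015
  k=10: C(11,10)·0.15^10·0.85^1 = 0.0000001
  k=11: C(11,11)·0.15^11·0.85^0 = 0.0000000
Total = 0.0000276

0.00003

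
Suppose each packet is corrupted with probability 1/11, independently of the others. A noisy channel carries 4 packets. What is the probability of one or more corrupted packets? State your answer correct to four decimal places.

0.3170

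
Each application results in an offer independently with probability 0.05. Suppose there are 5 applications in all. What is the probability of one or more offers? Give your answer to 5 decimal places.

P(at least one) = 1 − P(none) = 1 − (1 − 0.05)^5
= 1 − 0.7737809 = 0.2262191

0.22622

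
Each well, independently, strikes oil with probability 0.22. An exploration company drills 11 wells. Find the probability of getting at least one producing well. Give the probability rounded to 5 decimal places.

P(at least one) = 1 − P(none) = 1 − (1 − 0.22)^11
= 1 − 0.0650191 = 0.9349809

0.93498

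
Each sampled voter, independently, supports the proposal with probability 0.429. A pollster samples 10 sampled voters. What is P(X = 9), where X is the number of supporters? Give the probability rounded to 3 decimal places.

X ~ Binomial(n=10, p=0.429).
P(X=9) = C(10,9) · p^9 · (1−p)^1
= 10 · 0.00049217 · 0.571 = 0.00281

0.003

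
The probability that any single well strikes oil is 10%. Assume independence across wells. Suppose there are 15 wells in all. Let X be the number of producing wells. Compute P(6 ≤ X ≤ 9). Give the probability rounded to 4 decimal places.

0.0022

X ~ Binomial(15, 0.10); P(6 ≤ X ≤ 9) = Σ C(15,k) p^k (1−p)^(15−k) over k:
  k=6: C(15,6)·0.10^6·0.90^9 = 0.001939
  k=7: C(15,7)·0.10^7·0.90^8 = 0.000277
  k=8: C(15,8)·0.10^8·0.90^7 = 0.000031
  k=9: C(15,9)·0.10^9·0.90^6 = 0.000003
Total = 0.002249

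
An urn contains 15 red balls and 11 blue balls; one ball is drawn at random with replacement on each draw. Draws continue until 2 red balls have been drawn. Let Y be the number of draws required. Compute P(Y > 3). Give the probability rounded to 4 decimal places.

Needing more than 3 draws ⇔ fewer than 2 successes in the first 3. With X ~ Binomial(3, 0.576923), P(Y > 3) = P(X ≤ 1).
  k=0: C(3,0)·0.576923^0·0.423077^3 = 0.075728
  k=1: C(3,1)·0.576923^1·0.423077^2 = 0.309797
P(X ≤ 1) = 0.385526

0.3855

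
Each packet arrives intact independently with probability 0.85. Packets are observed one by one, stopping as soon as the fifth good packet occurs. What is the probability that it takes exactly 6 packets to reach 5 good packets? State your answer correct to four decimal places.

0.3328

Y = trial on which the fifth success occurs; negative binomial, r=5, p=0.85.
P(Y=6) = C(5,4) · p^5 · (1−p)^1
= 5 · 0.44371 · 0.15 = 0.332779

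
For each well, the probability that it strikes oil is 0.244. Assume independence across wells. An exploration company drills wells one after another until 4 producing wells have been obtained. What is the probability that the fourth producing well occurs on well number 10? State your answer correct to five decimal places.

0.05559

Y = trial on which the fourth success occurs; negative binomial, r=4, p=0.244.
P(Y=10) = C(9,3) · p^4 · (1−p)^6
= 84 · 0.0035445 · 0.18669 = 0.0555865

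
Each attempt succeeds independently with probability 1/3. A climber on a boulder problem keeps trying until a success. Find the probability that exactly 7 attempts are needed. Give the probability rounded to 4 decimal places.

0.0293

Geometric (trials to first success), p = 0.333333.
P(Y = 7) = (1−p)^6 · p = 0.087791 · 0.333333 = 0.029264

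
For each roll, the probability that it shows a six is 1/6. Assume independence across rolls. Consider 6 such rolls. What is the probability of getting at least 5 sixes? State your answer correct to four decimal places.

X ~ Binomial(6, 0.166667); P(X ≥ 5) = Σ C(6,k) p^k (1−p)^(6−k) over k:
  k=5: C(6,5)·0.166667^5·0.833333^1 = 0.000643
  k=6: C(6,6)·0.166667^6·0.833333^0 = 0.000021
Total = 0.000664

0.0007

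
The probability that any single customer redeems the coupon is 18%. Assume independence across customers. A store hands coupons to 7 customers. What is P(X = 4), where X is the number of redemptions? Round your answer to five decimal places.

0.02026

X ~ Binomial(n=7, p=0.18).
P(X=4) = C(7,4) · p^4 · (1−p)^3
= 35 · 0.0010498 · 0.55137 = 0.0202581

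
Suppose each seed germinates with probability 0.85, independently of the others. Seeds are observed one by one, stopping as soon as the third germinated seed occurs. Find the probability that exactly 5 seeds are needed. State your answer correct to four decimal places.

0.0829

Y = trial on which the third success occurs; negative binomial, r=3, p=0.85.
P(Y=5) = C(4,2) · p^3 · (1−p)^2
= 6 · 0.61413 · 0.0225 = 0.082907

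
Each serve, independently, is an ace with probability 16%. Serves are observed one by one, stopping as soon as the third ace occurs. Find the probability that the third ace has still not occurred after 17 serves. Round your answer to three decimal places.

Needing more than 17 serves ⇔ fewer than 3 successes in the first 17. With X ~ Binomial(17, 0.16), P(Y > 17) = P(X ≤ 2).
  k=0: C(17,0)·0.16^0·0.84^17 = 0.05161
  k=1: C(17,1)·0.16^1·0.84^16 = 0.16712
  k=2: C(17,2)·0.16^2·0.84^15 = 0.25466
P(X ≤ 2) = 0.47340

0.473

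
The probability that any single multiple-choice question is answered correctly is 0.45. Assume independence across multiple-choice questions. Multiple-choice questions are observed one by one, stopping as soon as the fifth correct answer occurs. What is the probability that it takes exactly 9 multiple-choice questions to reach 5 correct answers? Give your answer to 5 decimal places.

0.11820

Y = trial on which the fifth success occurs; negative binomial, r=5, p=0.45.
P(Y=9) = C(8,4) · p^5 · (1−p)^4
= 70 · 0.018453 · 0.091506 = 0.1181983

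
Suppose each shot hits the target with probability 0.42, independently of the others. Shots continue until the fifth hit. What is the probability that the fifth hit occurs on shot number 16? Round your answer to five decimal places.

0.04457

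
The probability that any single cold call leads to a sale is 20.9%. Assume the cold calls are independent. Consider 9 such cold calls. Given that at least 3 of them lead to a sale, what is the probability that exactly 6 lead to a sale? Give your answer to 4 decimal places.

0.0121

X ~ Binomial(9, 0.209). Want P(X=6 | X≥3) = P(X=6) / P(X≥3).
P(X=6) = C(9,6)·0.209^6·0.791^3 = 0.003465
P(X≥3) = 1 − 0.121224 − 0.288271 − 0.304671 = 0.285835
Ratio = 0.003465 / 0.285835 = 0.012122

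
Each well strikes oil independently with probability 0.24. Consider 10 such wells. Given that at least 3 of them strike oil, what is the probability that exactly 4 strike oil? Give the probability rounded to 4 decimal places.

0.3023

X ~ Binomial(10, 0.24). Want P(X=4 | X≥3) = P(X=4) / P(X≥3).
P(X=4) = C(10,4)·0.24^4·0.76^6 = 0.134260
P(X≥3) = 1 − 0.064289 − 0.203018 − 0.288499 = 0.444195
Ratio = 0.134260 / 0.444195 = 0.302254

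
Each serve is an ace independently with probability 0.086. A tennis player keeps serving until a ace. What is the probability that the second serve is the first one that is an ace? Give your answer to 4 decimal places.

Geometric (trials to first success), p = 0.086.
P(Y = 2) = (1−p)^1 · p = 0.914 · 0.086 = 0.078604

0.0786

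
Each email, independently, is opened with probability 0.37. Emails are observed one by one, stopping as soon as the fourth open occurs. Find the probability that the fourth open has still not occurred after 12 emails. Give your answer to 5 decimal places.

0.29467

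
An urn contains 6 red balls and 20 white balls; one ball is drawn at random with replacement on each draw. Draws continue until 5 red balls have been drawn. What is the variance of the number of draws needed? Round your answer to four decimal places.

72.2222

Y = total draws until the fifth success; negative binomial with r=5, p=0.230769.
Var(Y) = r(1−p)/p² = 5·0.769231 / 0.230769² = 72.222222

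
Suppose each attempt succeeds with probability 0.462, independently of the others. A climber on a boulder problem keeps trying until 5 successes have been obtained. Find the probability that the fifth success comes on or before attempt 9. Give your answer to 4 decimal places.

Finishing within 9 attempts ⇔ at least 5 successes in the first 9. With X ~ Binomial(9, 0.462), P(Y ≤ 9) = 1 − P(X ≤ 4).
  k=0: C(9,0)·0.462^0·0.538^9 = 0.003776
  k=1: C(9,1)·0.462^1·0.538^8 = 0.029184
  k=2: C(9,2)·0.462^2·0.538^7 = 0.100245
  k=3: C(9,3)·0.462^3·0.538^6 = 0.200863
  k=4: C(9,4)·0.462^4·0.538^5 = 0.258732
1 − 0.592799 = 0.407201

0.4072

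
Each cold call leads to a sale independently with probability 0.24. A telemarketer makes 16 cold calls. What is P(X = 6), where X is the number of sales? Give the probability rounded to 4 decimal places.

X ~ Binomial(n=16, p=0.24).
P(X=6) = C(16,6) · p^6 · (1−p)^10
= 8008 · 0.0001911 · 0.064289 = 0.098385

0.0984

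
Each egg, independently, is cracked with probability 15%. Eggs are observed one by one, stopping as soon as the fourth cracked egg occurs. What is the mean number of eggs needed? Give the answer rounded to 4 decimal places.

Y = total eggs until the fourth success; negative binomial with r=4, p=0.15.
E[Y] = r / p = 4 / 0.15 = 26.666667

26.6667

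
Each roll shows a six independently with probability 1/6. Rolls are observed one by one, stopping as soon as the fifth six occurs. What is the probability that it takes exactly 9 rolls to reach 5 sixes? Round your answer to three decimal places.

0.004

Y = trial on which the fifth success occurs; negative binomial, r=5, p=0.166667.
P(Y=9) = C(8,4) · p^5 · (1−p)^4
= 70 · 0.0001286 · 0.48225 = 0.00434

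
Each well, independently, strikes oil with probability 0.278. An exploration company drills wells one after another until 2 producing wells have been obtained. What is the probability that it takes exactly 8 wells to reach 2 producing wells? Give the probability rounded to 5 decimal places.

0.07663

Y = trial on which the second success occurs; negative binomial, r=2, p=0.278.
P(Y=8) = C(7,1) · p^2 · (1−p)^6
= 7 · 0.077284 · 0.14165 = 0.0766321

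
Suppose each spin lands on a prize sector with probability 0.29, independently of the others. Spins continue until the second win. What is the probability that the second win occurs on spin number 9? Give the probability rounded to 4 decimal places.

0.0612

Y = trial on which the second success occurs; negative binomial, r=2, p=0.29.
P(Y=9) = C(8,1) · p^2 · (1−p)^7
= 8 · 0.0841 · 0.090951 = 0.061192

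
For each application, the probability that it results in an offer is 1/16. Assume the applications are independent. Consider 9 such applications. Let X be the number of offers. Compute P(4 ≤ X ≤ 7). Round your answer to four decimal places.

X ~ Binomial(9, 0.0625); P(4 ≤ X ≤ 7) = Σ C(9,k) p^k (1−p)^(9−k) over k:
  k=4: C(9,4)·0.0625^4·0.9375^5 = 0.001392
  k=5: C(9,5)·0.0625^5·0.9375^4 = 0.000093
  k=6: C(9,6)·0.0625^6·0.9375^3 = 0.000004
  k=7: C(9,7)·0.0625^7·0.9375^2 = 0.000000
Total = 0.001489

0.0015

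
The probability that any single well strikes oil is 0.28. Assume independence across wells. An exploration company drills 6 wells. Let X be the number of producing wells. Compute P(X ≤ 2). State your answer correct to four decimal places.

0.7804

X ~ Binomial(6, 0.28); P(X ≤ 2) = Σ C(6,k) p^k (1−p)^(6−k) over k:
  k=0: C(6,0)·0.28^0·0.72^6 = 0.139314
  k=1: C(6,1)·0.28^1·0.72^5 = 0.325066
  k=2: C(6,2)·0.28^2·0.72^4 = 0.316037
Total = 0.780417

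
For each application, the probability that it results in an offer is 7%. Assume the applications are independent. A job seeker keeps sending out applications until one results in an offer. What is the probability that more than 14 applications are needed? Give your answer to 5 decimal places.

0.36204

Y = number of applications to the first success; geometric, p = 0.07.
P(Y > 14) = P(first 14 all fail) = (1−p)^14 = 0.3620439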